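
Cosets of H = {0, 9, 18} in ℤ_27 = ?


H = {0, 9, 18}, |H| = 3
Number of cosets = |G|/|H| = 27/3 = 9
0 + H = {0, 9, 18}
1 + H = {1, 10, 19}
2 + H = {2, 11, 20}
3 + H = {3, 12, 21}
4 + H = {4, 13, 22}
5 + H = {5, 14, 23}
6 + H = {6, 15, 24}
7 + H = {7, 16, 25}
8 + H = {8, 17, 26}

Cosets: 0+H={0,9,18}; 1+H={1,10,19}; 2+H={2,11,20}; 3+H={3,12,21}; 4+H={4,13,22}; 5+H={5,14,23}; 6+H={6,15,24}; 7+H={7,16,25}; 8+H={8,17,26}


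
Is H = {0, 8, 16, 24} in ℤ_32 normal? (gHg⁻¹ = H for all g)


H = {0, 8, 16, 24} in ℤ_32
ℤ_32 is abelian; every subgroup of an abelian group is normal

Yes, normal subgroup


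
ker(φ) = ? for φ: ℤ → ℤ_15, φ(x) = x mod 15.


Kernel = preimage of identity
ker(φ) = {x ∈ ℤ : x ≡ 0 (mod 15)} = 15ℤ = {0, ±15, ±30, ...}

ker(φ) = 15ℤ


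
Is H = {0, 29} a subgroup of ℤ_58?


Subgroup test for H = {0, 29} in (ℤ_58, +):
(1) 0 ∈ H? Yes
(2) Closure: for all a,b ∈ H, (a+b) mod 58 ∈ H? Yes
(3) Inverses: for all a ∈ H, -a mod 58 ∈ H? Yes

Yes, H is a subgroup of ℤ_58


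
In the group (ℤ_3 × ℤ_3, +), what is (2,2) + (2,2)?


Operation: componentwise addition mod (3, 3)
(2,2) + (2,2) = ((a₁+b₁) mod 3, (a₂+b₂) mod 3) with a = (2,2), b = (2,2)

(2,2) + (2,2) = (1,1)


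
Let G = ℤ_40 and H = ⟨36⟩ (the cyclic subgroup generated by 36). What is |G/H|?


|⟨36⟩| = n / gcd(36, 40) = 40 / 4 = 10
H is normal (ℤ_40 is abelian).
|G/H| = |G| / |H| = 40 / 10 = 4

|G/H| = 4


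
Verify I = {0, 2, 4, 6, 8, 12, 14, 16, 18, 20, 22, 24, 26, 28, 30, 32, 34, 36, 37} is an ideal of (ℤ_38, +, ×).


Check ideal conditions for I = {0, 2, 4, 6, 8, 12, 14, 16, 18, 20, 22, 24, 26, 28, 30, 32, 34, 36, 37} in ℤ_38:
(1) I is an additive subgroup? No
(2) For r ∈ ℤ_38 and a ∈ I: r·a ∈ I? No  [counterexample: r=2, a=24, r·a mod 38 = 10 ∉ I]

No, I is not an ideal of ℤ_38


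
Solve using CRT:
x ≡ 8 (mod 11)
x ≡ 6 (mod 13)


m₁ = 11, m₂ = 13, gcd = 1, so CRT applies. M = m₁·m₂ = 143
Let M₁ = M/m₁ = 13, M₂ = M/m₂ = 11
Find y₁ ≡ M₁⁻¹ (mod m₁): 13⁻¹ ≡ 6 (mod 11)
Find y₂ ≡ M₂⁻¹ (mod m₂): 11⁻¹ ≡ 6 (mod 13)
x = a₁·M₁·y₁ + a₂·M₂·y₂ = 8·13·6 + 6·11·6 = 1020
Reduce mod 143: x ≡ 19
Check: 19 mod 11 = 8 ✓, 19 mod 13 = 6 ✓

x ≡ 19 (mod 143)


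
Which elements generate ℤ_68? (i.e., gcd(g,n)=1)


g generates ℤ_n iff gcd(g,n) = 1
Prime factors of 68: 2, 17
Generators are g ∈ {1,...,67} not divisible by any of these primes.
Generators: {1, 3, 5, 7, 9, 11, 13, 15, 19, 21, 23, 25, 27, 29, 31, 33, 35, 37, 39, 41, 43, 45, 47, 49, 53, 55, 57, 59, 61, 63, 65, 67}
Number of generators = φ(68) = 32

Generators of ℤ_68 = {1, 3, 5, 7, 9, 11, 13, 15, 19, 21, 23, 25, 27, 29, 31, 33, 35, 37, 39, 41, 43, 45, 47, 49, 53, 55, 57, 59, 61, 63, 65, 67}


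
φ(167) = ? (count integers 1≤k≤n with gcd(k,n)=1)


Factor n: 167 = 167
φ(n) = n · ∏(1 - 1/p) over distinct primes p | n
φ(167) = 167 · (1 - 1/167) = 166

φ(167) = 166


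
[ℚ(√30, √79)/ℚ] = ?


[ℚ(√30,√79):ℚ] = [ℚ(√30,√79):ℚ(√30)]·[ℚ(√30):ℚ] = 2·2 = 4

[ℚ(√30, √79)/ℚ] = 4


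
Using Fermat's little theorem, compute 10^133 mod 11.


Fermat's little theorem: if p is prime and gcd(a,p)=1, then a^(p-1) ≡ 1 (mod p)
p = 11 is prime, gcd(10,11) = 1
Reduce exponent: 133 mod 10 = 3
So 10^133 ≡ 10^3 (mod 11)
10^3 mod 11 = 10

10^133 ≡ 10 (mod 11)


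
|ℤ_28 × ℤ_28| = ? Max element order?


|ℤ_28 × ℤ_28| = 28 × 28 = 784
Max element order = lcm(28,28) = 28
Cyclic? No (gcd=28)

|ℤ_28×ℤ_28| = 784, max element order = 28


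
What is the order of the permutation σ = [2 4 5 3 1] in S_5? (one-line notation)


Cycle decomposition: (1 2 4 3 5)
Cycle lengths: 5
Order = lcm(5) = 5

ord(σ) = 5


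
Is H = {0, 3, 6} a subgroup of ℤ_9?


Subgroup test for H = {0, 3, 6} in (ℤ_9, +):
(1) 0 ∈ H? Yes
(2) Closure: for all a,b ∈ H, (a+b) mod 9 ∈ H? Yes
(3) Inverses: for all a ∈ H, -a mod 9 ∈ H? Yes

Yes, H is a subgroup of ℤ_9


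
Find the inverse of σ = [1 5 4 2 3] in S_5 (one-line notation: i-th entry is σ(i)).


To find σ⁻¹, swap domain and range:
σ(1) = 1 → σ⁻¹(1) = 1
σ(2) = 5 → σ⁻¹(5) = 2
σ(3) = 4 → σ⁻¹(4) = 3
σ(4) = 2 → σ⁻¹(2) = 4
σ(5) = 3 → σ⁻¹(3) = 5

σ⁻¹ = [1 4 5 3 2]


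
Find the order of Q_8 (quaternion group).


Q_8 = {±1, ±i, ±j, ±k}
|Q_8| = 8

|Q_8 (quaternion group)| = 8


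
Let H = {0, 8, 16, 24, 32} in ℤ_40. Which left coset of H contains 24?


24 + H = {24 + h (mod 40) : h ∈ H}
24+0=24, 24+8=32, 24+16=0, 24+24=8, 24+32=16
24 + H = {0, 8, 16, 24, 32} = 0 + H

24 + H = {0, 8, 16, 24, 32}


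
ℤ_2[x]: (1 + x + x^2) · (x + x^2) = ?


Expand and collect like terms; reduce coefficients mod 2:
x^0: 1·0 = 0 ≡ 0 (mod 2)
x^1: 1·1 + 1·0 = 1 ≡ 1 (mod 2)
x^2: 1·1 + 1·1 + 1·0 = 2 ≡ 0 (mod 2)
x^3: 1·1 + 1·1 = 2 ≡ 0 (mod 2)
x^4: 1·1 = 1 ≡ 1 (mod 2)
Result: x + x^4

f · g = x + x^4


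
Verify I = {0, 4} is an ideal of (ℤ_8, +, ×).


Check ideal conditions for I = {0, 4} in ℤ_8:
(1) I is an additive subgroup? Yes
(2) For r ∈ ℤ_8 and a ∈ I: r·a ∈ I? Yes

Yes, I is an ideal of ℤ_8


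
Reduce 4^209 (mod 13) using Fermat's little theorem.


Fermat's little theorem: if p is prime and gcd(a,p)=1, then a^(p-1) ≡ 1 (mod p)
p = 13 is prime, gcd(4,13) = 1
Reduce exponent: 209 mod 12 = 5
So 4^209 ≡ 4^5 (mod 13)
4^5 mod 13 = 10

4^209 ≡ 10 (mod 13)


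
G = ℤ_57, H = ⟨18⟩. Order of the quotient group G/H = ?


|⟨18⟩| = n / gcd(18, 57) = 57 / 3 = 19
H is normal (ℤ_57 is abelian).
|G/H| = |G| / |H| = 57 / 19 = 3

|G/H| = 3


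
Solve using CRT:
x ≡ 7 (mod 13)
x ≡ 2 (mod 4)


m₁ = 13, m₂ = 4, gcd = 1, so CRT applies. M = m₁·m₂ = 52
Let M₁ = M/m₁ = 4, M₂ = M/m₂ = 13
Find y₁ ≡ M₁⁻¹ (mod m₁): 4⁻¹ ≡ 10 (mod 13)
Find y₂ ≡ M₂⁻¹ (mod m₂): 13⁻¹ ≡ 1 (mod 4)
x = a₁·M₁·y₁ + a₂·M₂·y₂ = 7·4·10 + 2·13·1 = 306
Reduce mod 52: x ≡ 46
Check: 46 mod 13 = 7 ✓, 46 mod 4 = 2 ✓

x ≡ 46 (mod 52)


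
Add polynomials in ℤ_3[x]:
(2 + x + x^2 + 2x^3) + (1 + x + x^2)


Add coefficients mod 3:
x^0: 2 + 1 = 0 (mod 3)
x^1: 1 + 1 = 2 (mod 3)
x^2: 1 + 1 = 2 (mod 3)
x^3: 2 + 0 = 2 (mod 3)
Result: 2x + 2x^2 + 2x^3

f + g = 2x + 2x^2 + 2x^3


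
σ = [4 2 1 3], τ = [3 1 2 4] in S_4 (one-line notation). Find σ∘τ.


σ∘τ: apply τ first, then σ
1 →τ 3 →σ 1
2 →τ 1 →σ 4
3 →τ 2 →σ 2
4 →τ 4 →σ 3

σ∘τ = [1 4 2 3]


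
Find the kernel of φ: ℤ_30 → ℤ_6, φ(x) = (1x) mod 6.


Kernel = preimage of identity
ker(φ) = {x ∈ ℤ_30 : 1x ≡ 0 (mod 6)}. Since 6 | 30, φ is well-defined. The kernel is the cyclic subgroup ⟨6⟩ of ℤ_30 (order 5), i.e. {0, 6, 12, 18, 24}

ker(φ) = {0, 6, 12, 18, 24}


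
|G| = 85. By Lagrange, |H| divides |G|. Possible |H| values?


Lagrange's theorem: |H| divides |G|
|G| = 85
Divisors of 85: 1, 5, 17, 85

Possible subgroup orders: {1, 5, 17, 85}


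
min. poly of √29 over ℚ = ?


√29 satisfies x² - 29 = 0, irreducible over ℚ since 29 is squarefree

Minimal polynomial: x² - 29


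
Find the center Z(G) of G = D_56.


Z(G) = {g ∈ G | gx = xg for all x ∈ G}
For even n, Z(D_n) = {e, r^(n/2)}: the 180° rotation r^28 commutes with every reflection and rotation

Z(D_56) = {e, r^28}


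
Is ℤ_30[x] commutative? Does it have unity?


ℤ_30 has zero divisors (2·15 ≡ 0), and these lift to constant zero divisors in ℤ_30[x]; so not an integral domain
Commutative: Yes
Integral domain: No
Has unity: Yes

ℤ_30[x]: Commutative=Yes, Unity=Yes


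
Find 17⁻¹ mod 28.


Use the extended Euclidean algorithm to write 1 = 17·s + 28·t; then s mod 28 is the inverse.
Euclidean algorithm:
  17 = 0·28 + 17
  28 = 1·17 + 11
  17 = 1·11 + 6
  11 = 1·6 + 5
  6 = 1·5 + 1
  5 = 5·1 + 0
gcd(17,28) = 1
Back-substitution gives: 17·(5) + 28·(-3) = 1
So 17⁻¹ ≡ 5 ≡ 5 (mod 28)
Check: 17 × 5 = 85 ≡ 1 (mod 28) ✓

17⁻¹ ≡ 5 (mod 28)


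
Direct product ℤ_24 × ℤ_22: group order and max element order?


|ℤ_24 × ℤ_22| = 24 × 22 = 528
Max element order = lcm(24,22) = 264
Cyclic? No (gcd=2)

|ℤ_24×ℤ_22| = 528, max element order = 264


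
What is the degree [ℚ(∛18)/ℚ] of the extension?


∛18 has minimal polynomial x³ - 18 (irreducible over ℚ since 18 is not a perfect cube)

[ℚ(∛18)/ℚ] = 3


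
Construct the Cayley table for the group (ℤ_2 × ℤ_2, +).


Elements: {(0,0), (0,1), (1,0), (1,1)}
Operation: componentwise addition mod (2, 2)
Entry (a, b) = ((a₁+b₁) mod 2, (a₂+b₂) mod 2)

Cayley table:
      | (0,0) | (0,1) | (1,0) | (1,1)
(0,0) | (0,0) | (0,1) | (1,0) | (1,1)
(0,1) | (0,1) | (0,0) | (1,1) | (1,0)
(1,0) | (1,0) | (1,1) | (0,0) | (0,1)
(1,1) | (1,1) | (1,0) | (0,1) | (0,0)


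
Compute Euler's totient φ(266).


Factor n: 266 = 2 × 7 × 19
φ(n) = n · ∏(1 - 1/p) over distinct primes p | n
φ(266) = 266 · (1 - 1/2) · (1 - 1/7) · (1 - 1/19) = 108

φ(266) = 108


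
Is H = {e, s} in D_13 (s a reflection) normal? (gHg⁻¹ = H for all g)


H = {e, s} in D_13 (s a reflection)
r·s·r⁻¹ = sr⁻² ≠ s for n ≥ 3, so {e, s} is not closed under conjugation

No, not a normal subgroup


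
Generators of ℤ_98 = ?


g generates ℤ_n iff gcd(g,n) = 1
Prime factors of 98: 2, 7
Generators are g ∈ {1,...,97} not divisible by any of these primes.
Generators: {1, 3, 5, 9, 11, 13, 15, 17, 19, 23, 25, 27, 29, 31, 33, 37, 39, 41, 43, 45, 47, 51, 53, 55, 57, 59, 61, 65, 67, 69, 71, 73, 75, 79, 81, 83, 85, 87, 89, 93, 95, 97}
Number of generators = φ(98) = 42

Generators of ℤ_98 = {1, 3, 5, 9, 11, 13, 15, 17, 19, 23, 25, 27, 29, 31, 33, 37, 39, 41, 43, 45, 47, 51, 53, 55, 57, 59, 61, 65, 67, 69, 71, 73, 75, 79, 81, 83, 85, 87, 89, 93, 95, 97}


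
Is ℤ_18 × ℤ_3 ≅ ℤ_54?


Comparing ℤ_18 × ℤ_3 and ℤ_54:
gcd(18,3) = 3 ≠ 1. Max element order in ℤ_18×ℤ_3 is lcm(18,3) = 18 < 54, so it has no element of order 54

No, ℤ_18 × ℤ_3 ≇ ℤ_54


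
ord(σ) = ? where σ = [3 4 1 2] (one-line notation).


Cycle decomposition: (1 3) (2 4)
Cycle lengths: 2, 2
Order = lcm(2, 2) = 2

ord(σ) = 2


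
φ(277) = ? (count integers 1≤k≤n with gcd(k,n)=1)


Factor n: 277 = 277
φ(n) = n · ∏(1 - 1/p) over distinct primes p | n
φ(277) = 277 · (1 - 1/277) = 276

φ(277) = 276


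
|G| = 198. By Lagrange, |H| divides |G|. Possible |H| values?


Lagrange's theorem: |H| divides |G|
|G| = 198
Divisors of 198: 1, 2, 3, 6, 9, 11, 18, 22, 33, 66, 99, 198

Possible subgroup orders: {1, 2, 3, 6, 9, 11, 18, 22, 33, 66, 99, 198}


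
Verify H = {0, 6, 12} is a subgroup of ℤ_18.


Subgroup test for H = {0, 6, 12} in (ℤ_18, +):
(1) 0 ∈ H? Yes
(2) Closure: for all a,b ∈ H, (a+b) mod 18 ∈ H? Yes
(3) Inverses: for all a ∈ H, -a mod 18 ∈ H? Yes

Yes, H is a subgroup of ℤ_18


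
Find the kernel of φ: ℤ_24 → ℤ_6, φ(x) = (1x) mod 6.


Kernel = preimage of identity
ker(φ) = {x ∈ ℤ_24 : 1x ≡ 0 (mod 6)}. Since 6 | 24, φ is well-defined. The kernel is the cyclic subgroup ⟨6⟩ of ℤ_24 (order 4), i.e. {0, 6, 12, 18}

ker(φ) = {0, 6, 12, 18}


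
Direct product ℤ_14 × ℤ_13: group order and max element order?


|ℤ_14 × ℤ_13| = 14 × 13 = 182
Max element order = lcm(14,13) = 182
Cyclic? Yes (gcd=1)

|ℤ_14×ℤ_13| = 182, max element order = 182


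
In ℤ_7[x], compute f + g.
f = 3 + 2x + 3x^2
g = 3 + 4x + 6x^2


Add coefficients mod 7:
x^0: 3 + 3 = 6 (mod 7)
x^1: 2 + 4 = 6 (mod 7)
x^2: 3 + 6 = 2 (mod 7)
Result: 6 + 6x + 2x^2

f + g = 6 + 6x + 2x^2


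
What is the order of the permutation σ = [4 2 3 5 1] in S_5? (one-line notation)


Cycle decomposition: (1 4 5)
Cycle lengths: 3
Order = lcm(3) = 3

ord(σ) = 3


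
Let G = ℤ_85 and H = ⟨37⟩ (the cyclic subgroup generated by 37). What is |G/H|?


|⟨37⟩| = n / gcd(37, 85) = 85 / 1 = 85
H is normal (ℤ_85 is abelian).
|G/H| = |G| / |H| = 85 / 85 = 1

|G/H| = 1


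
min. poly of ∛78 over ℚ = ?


∛78 satisfies x³ - 78 = 0, irreducible over ℚ (no rational root; 78 is not a perfect cube)

Minimal polynomial: x³ - 78


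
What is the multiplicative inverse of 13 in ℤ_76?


Use the extended Euclidean algorithm to write 1 = 13·s + 76·t; then s mod 76 is the inverse.
Euclidean algorithm:
  13 = 0·76 + 13
  76 = 5·13 + 11
  13 = 1·11 + 2
  11 = 5·2 + 1
  2 = 2·1 + 0
gcd(13,76) = 1
Back-substitution gives: 13·(-35) + 76·(6) = 1
So 13⁻¹ ≡ -35 ≡ 41 (mod 76)
Check: 13 × 41 = 533 ≡ 1 (mod 76) ✓

13⁻¹ ≡ 41 (mod 76)


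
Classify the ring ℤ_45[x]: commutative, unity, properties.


ℤ_45 has zero divisors (3·15 ≡ 0), and these lift to constant zero divisors in ℤ_45[x]; so not an integral domain
Commutative: Yes
Integral domain: No
Has unity: Yes

ℤ_45[x]: Commutative=Yes, Unity=Yes


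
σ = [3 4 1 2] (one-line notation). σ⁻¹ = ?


To find σ⁻¹, swap domain and range:
σ(1) = 3 → σ⁻¹(3) = 1
σ(2) = 4 → σ⁻¹(4) = 2
σ(3) = 1 → σ⁻¹(1) = 3
σ(4) = 2 → σ⁻¹(2) = 4

σ⁻¹ = [3 4 1 2]


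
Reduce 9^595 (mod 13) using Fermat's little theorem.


Fermat's little theorem: if p is prime and gcd(a,p)=1, then a^(p-1) ≡ 1 (mod p)
p = 13 is prime, gcd(9,13) = 1
Reduce exponent: 595 mod 12 = 7
So 9^595 ≡ 9^7 (mod 13)
9^7 mod 13 = 9

9^595 ≡ 9 (mod 13)


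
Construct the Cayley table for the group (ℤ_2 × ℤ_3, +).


Elements: {(0,0), (0,1), (0,2), (1,0), (1,1), (1,2)}
Operation: componentwise addition mod (2, 3)
Entry (a, b) = ((a₁+b₁) mod 2, (a₂+b₂) mod 3)

Cayley table:
      | (0,0) | (0,1) | (0,2) | (1,0) | (1,1) | (1,2)
(0,0) | (0,0) | (0,1) | (0,2) | (1,0) | (1,1) | (1,2)
(0,1) | (0,1) | (0,2) | (0,0) | (1,1) | (1,2) | (1,0)
(0,2) | (0,2) | (0,0) | (0,1) | (1,2) | (1,0) | (1,1)
(1,0) | (1,0) | (1,1) | (1,2) | (0,0) | (0,1) | (0,2)
(1,1) | (1,1) | (1,2) | (1,0) | (0,1) | (0,2) | (0,0)
(1,2) | (1,2) | (1,0) | (1,1) | (0,2) | (0,0) | (0,1)


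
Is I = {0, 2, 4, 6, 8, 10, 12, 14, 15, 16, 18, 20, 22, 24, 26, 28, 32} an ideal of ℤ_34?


Check ideal conditions for I = {0, 2, 4, 6, 8, 10, 12, 14, 15, 16, 18, 20, 22, 24, 26, 28, 32} in ℤ_34:
(1) I is an additive subgroup? No
(2) For r ∈ ℤ_34 and a ∈ I: r·a ∈ I? No  [counterexample: r=2, a=15, r·a mod 34 = 30 ∉ I]

No, I is not an ideal of ℤ_34


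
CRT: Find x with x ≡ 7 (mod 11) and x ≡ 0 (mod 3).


m₁ = 11, m₂ = 3, gcd = 1, so CRT applies. M = m₁·m₂ = 33
Let M₁ = M/m₁ = 3, M₂ = M/m₂ = 11
Find y₁ ≡ M₁⁻¹ (mod m₁): 3⁻¹ ≡ 4 (mod 11)
Find y₂ ≡ M₂⁻¹ (mod m₂): 11⁻¹ ≡ 2 (mod 3)
x = a₁·M₁·y₁ + a₂·M₂·y₂ = 7·3·4 + 0·11·2 = 84
Reduce mod 33: x ≡ 18
Check: 18 mod 11 = 7 ✓, 18 mod 3 = 0 ✓

x ≡ 18 (mod 33)


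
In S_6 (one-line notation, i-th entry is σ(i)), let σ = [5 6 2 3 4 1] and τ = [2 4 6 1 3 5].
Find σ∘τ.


σ∘τ: apply τ first, then σ
1 →τ 2 →σ 6
2 →τ 4 →σ 3
3 →τ 6 →σ 1
4 →τ 1 →σ 5
5 →τ 3 →σ 2
6 →τ 5 →σ 4

σ∘τ = [6 3 1 5 2 4]


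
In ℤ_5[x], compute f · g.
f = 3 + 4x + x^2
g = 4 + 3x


Expand and collect like terms; reduce coefficients mod 5:
x^0: 3·4 = 12 ≡ 2 (mod 5)
x^1: 3·3 + 4·4 = 25 ≡ 0 (mod 5)
x^2: 4·3 + 1·4 = 16 ≡ 1 (mod 5)
x^3: 1·3 = 3 ≡ 3 (mod 5)
Result: 2 + x^2 + 3x^3

f · g = 2 + x^2 + 3x^3


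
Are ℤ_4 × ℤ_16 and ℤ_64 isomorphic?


Comparing ℤ_4 × ℤ_16 and ℤ_64:
gcd(4,16) = 4 ≠ 1. Max element order in ℤ_4×ℤ_16 is lcm(4,16) = 16 < 64, so it has no element of order 64

No, ℤ_4 × ℤ_16 ≇ ℤ_64


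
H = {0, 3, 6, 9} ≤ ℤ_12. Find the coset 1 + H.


1 + H = {1 + h (mod 12) : h ∈ H}
1+0=1, 1+3=4, 1+6=7, 1+9=10

1 + H = {1, 4, 7, 10}


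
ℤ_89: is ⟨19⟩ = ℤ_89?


g generates ℤ_n iff gcd(g, n) = 1
gcd(19, 89) = 1
Since gcd = 1, 19 is a generator.

Yes, 19 generates ℤ_89


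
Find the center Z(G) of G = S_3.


Z(G) = {g ∈ G | gx = xg for all x ∈ G}
S_n is non-abelian for n ≥ 3; Z(S_3) is trivial

Z(S_3) = {e}


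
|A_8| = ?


|A_n| = n!/2 (even permutations)
|A_8| = 8!/2 = 40320/2 = 20160

|A_8| = 20160


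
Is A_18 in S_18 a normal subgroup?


H = A_18 in S_18
A_18 has index 2 in S_18, and every subgroup of index 2 is normal

Yes, normal subgroup


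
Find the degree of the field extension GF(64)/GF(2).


GF(64) = GF(2^6), so the extension degree is 6

[GF(64)/GF(2)] = 6


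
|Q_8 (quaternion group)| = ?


Q_8 = {±1, ±i, ±j, ±k}
|Q_8| = 8

|Q_8 (quaternion group)| = 8


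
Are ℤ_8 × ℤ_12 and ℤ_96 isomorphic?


Comparing ℤ_8 × ℤ_12 and ℤ_96:
gcd(8,12) = 4 ≠ 1. Max element order in ℤ_8×ℤ_12 is lcm(8,12) = 24 < 96, so it has no element of order 96

No, ℤ_8 × ℤ_12 ≇ ℤ_96


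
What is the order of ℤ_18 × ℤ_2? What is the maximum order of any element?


|ℤ_18 × ℤ_2| = 18 × 2 = 36
Max element order = lcm(18,2) = 18
Cyclic? No (gcd=2)

|ℤ_18×ℤ_2| = 36, max element order = 18


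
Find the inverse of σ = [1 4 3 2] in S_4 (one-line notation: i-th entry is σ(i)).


To find σ⁻¹, swap domain and range:
σ(1) = 1 → σ⁻¹(1) = 1
σ(2) = 4 → σ⁻¹(4) = 2
σ(3) = 3 → σ⁻¹(3) = 3
σ(4) = 2 → σ⁻¹(2) = 4

σ⁻¹ = [1 4 3 2]


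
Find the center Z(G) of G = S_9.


Z(G) = {g ∈ G | gx = xg for all x ∈ G}
S_n is non-abelian for n ≥ 3; Z(S_9) is trivial

Z(S_9) = {e}


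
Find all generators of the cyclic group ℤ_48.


g generates ℤ_n iff gcd(g,n) = 1
Prime factors of 48: 2, 3
Generators are g ∈ {1,...,47} not divisible by any of these primes.
Generators: {1, 5, 7, 11, 13, 17, 19, 23, 25, 29, 31, 35, 37, 41, 43, 47}
Number of generators = φ(48) = 16

Generators of ℤ_48 = {1, 5, 7, 11, 13, 17, 19, 23, 25, 29, 31, 35, 37, 41, 43, 47}


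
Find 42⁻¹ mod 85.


Use the extended Euclidean algorithm to write 1 = 42·s + 85·t; then s mod 85 is the inverse.
Euclidean algorithm:
  42 = 0·85 + 42
  85 = 2·42 + 1
  42 = 42·1 + 0
gcd(42,85) = 1
Back-substitution gives: 42·(-2) + 85·(1) = 1
So 42⁻¹ ≡ -2 ≡ 83 (mod 85)
Check: 42 × 83 = 3486 ≡ 1 (mod 85) ✓

42⁻¹ ≡ 83 (mod 85)


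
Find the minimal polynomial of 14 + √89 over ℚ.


Let α = 14 + √89. Then α - 14 = √89, so (α - 14)² = 89, giving α² - 28α + 107 = 0. Degree 2 and α ∉ ℚ, so this is the minimal polynomial.

Minimal polynomial: x² - 28x + 107


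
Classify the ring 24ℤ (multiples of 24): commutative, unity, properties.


24ℤ is a commutative ring under +,× but has no multiplicative identity (1 ∉ 24ℤ); it has no zero divisors, but without unity it is not an integral domain
Commutative: Yes
Integral domain: No
Has unity: No

24ℤ (multiples of 24): Commutative=Yes, Unity=No


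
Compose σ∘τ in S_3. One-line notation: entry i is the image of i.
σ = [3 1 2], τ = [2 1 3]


σ∘τ: apply τ first, then σ
1 →τ 2 →σ 1
2 →τ 1 →σ 3
3 →τ 3 →σ 2

σ∘τ = [1 3 2]


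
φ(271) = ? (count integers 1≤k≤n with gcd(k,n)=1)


Factor n: 271 = 271
φ(n) = n · ∏(1 - 1/p) over distinct primes p | n
φ(271) = 271 · (1 - 1/271) = 270

φ(271) = 270


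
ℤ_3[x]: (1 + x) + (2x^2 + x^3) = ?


Add coefficients mod 3:
x^0: 1 + 0 = 1 (mod 3)
x^1: 1 + 0 = 1 (mod 3)
x^2: 0 + 2 = 2 (mod 3)
x^3: 0 + 1 = 1 (mod 3)
Result: 1 + x + 2x^2 + x^3

f + g = 1 + x + 2x^2 + x^3


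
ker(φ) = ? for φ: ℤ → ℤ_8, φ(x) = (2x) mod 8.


Kernel = preimage of identity
ker(φ) = {x ∈ ℤ : 2x ≡ 0 (mod 8)}. gcd(2,8) = 2, so 2x ≡ 0 (mod 8) ⟺ x ≡ 0 (mod 8/2 = 4). Hence ker(φ) = 4ℤ

ker(φ) = 4ℤ


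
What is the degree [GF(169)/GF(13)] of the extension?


GF(169) = GF(13^2), so the extension degree is 2

[GF(169)/GF(13)] = 2


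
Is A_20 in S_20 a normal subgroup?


H = A_20 in S_20
A_20 has index 2 in S_20, and every subgroup of index 2 is normal

Yes, normal subgroup


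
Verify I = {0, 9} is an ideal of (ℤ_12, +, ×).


Check ideal conditions for I = {0, 9} in ℤ_12:
(1) I is an additive subgroup? No
(2) For r ∈ ℤ_12 and a ∈ I: r·a ∈ I? No  [counterexample: r=2, a=9, r·a mod 12 = 6 ∉ I]

No, I is not an ideal of ℤ_12


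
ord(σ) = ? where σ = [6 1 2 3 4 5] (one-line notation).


Cycle decomposition: (1 6 5 4 3 2)
Cycle lengths: 6
Order = lcm(6) = 6

ord(σ) = 6


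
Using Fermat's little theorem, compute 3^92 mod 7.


Fermat's little theorem: if p is prime and gcd(a,p)=1, then a^(p-1) ≡ 1 (mod p)
p = 7 is prime, gcd(3,7) = 1
Reduce exponent: 92 mod 6 = 2
So 3^92 ≡ 3^2 (mod 7)
3^2 mod 7 = 2

3^92 ≡ 2 (mod 7)


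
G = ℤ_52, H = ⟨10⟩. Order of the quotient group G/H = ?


|⟨10⟩| = n / gcd(10, 52) = 52 / 2 = 26
H is normal (ℤ_52 is abelian).
|G/H| = |G| / |H| = 52 / 26 = 2

|G/H| = 2


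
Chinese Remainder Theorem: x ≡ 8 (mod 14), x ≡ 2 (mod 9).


m₁ = 14, m₂ = 9, gcd = 1, so CRT applies. M = m₁·m₂ = 126
Let M₁ = M/m₁ = 9, M₂ = M/m₂ = 14
Find y₁ ≡ M₁⁻¹ (mod m₁): 9⁻¹ ≡ 11 (mod 14)
Find y₂ ≡ M₂⁻¹ (mod m₂): 14⁻¹ ≡ 2 (mod 9)
x = a₁·M₁·y₁ + a₂·M₂·y₂ = 8·9·11 + 2·14·2 = 848
Reduce mod 126: x ≡ 92
Check: 92 mod 14 = 8 ✓, 92 mod 9 = 2 ✓

x ≡ 92 (mod 126)


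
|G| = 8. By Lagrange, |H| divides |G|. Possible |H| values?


Lagrange's theorem: |H| divides |G|
|G| = 8
Divisors of 8: 1, 2, 4, 8

Possible subgroup orders: {1, 2, 4, 8}


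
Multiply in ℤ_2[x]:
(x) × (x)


Expand and collect like terms; reduce coefficients mod 2:
x^0: 0·0 = 0 ≡ 0 (mod 2)
x^1: 0·1 + 1·0 = 0 ≡ 0 (mod 2)
x^2: 1·1 = 1 ≡ 1 (mod 2)
Result: x^2

f · g = x^2


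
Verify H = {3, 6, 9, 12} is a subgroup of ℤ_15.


Subgroup test for H = {3, 6, 9, 12} in (ℤ_15, +):
(1) 0 ∈ H? No
(2) Closure: for all a,b ∈ H, (a+b) mod 15 ∈ H? No  [counterexample: 3 + 12 = 0 ∉ H]
(3) Inverses: for all a ∈ H, -a mod 15 ∈ H? Yes

No, H is not a subgroup of ℤ_15


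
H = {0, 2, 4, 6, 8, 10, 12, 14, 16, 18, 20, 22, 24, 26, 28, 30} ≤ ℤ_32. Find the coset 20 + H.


20 + H = {20 + h (mod 32) : h ∈ H}
20+0=20, 20+2=22, 20+4=24, 20+6=26, 20+8=28, 20+10=30, 20+12=0, 20+14=2, 20+16=4, 20+18=6, 20+20=8, 20+22=10, 20+24=12, 20+26=14, 20+28=16, 20+30=18
20 + H = {0, 2, 4, 6, 8, 10, 12, 14, 16, 18, 20, 22, 24, 26, 28, 30} = 0 + H

20 + H = {0, 2, 4, 6, 8, 10, 12, 14, 16, 18, 20, 22, 24, 26, 28, 30}


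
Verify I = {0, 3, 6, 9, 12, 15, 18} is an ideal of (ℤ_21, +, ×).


Check ideal conditions for I = {0, 3, 6, 9, 12, 15, 18} in ℤ_21:
(1) I is an additive subgroup? Yes
(2) For r ∈ ℤ_21 and a ∈ I: r·a ∈ I? Yes

Yes, I is an ideal of ℤ_21


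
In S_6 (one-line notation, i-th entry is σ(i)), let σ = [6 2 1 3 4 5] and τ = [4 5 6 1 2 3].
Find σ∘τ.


σ∘τ: apply τ first, then σ
1 →τ 4 →σ 3
2 →τ 5 →σ 4
3 →τ 6 →σ 5
4 →τ 1 →σ 6
5 →τ 2 →σ 2
6 →τ 3 →σ 1

σ∘τ = [3 4 5 6 2 1]


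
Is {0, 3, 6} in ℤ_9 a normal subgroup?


H = {0, 3, 6} in ℤ_9
ℤ_9 is abelian; every subgroup of an abelian group is normal

Yes, normal subgroup


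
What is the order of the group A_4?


|A_n| = n!/2 (even permutations)
|A_4| = 4!/2 = 24/2 = 12

|A_4| = 12


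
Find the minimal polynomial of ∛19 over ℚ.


∛19 satisfies x³ - 19 = 0, irreducible over ℚ (no rational root; 19 is not a perfect cube)

Minimal polynomial: x³ - 19


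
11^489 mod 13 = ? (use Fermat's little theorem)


Fermat's little theorem: if p is prime and gcd(a,p)=1, then a^(p-1) ≡ 1 (mod p)
p = 13 is prime, gcd(11,13) = 1
Reduce exponent: 489 mod 12 = 9
So 11^489 ≡ 11^9 (mod 13)
11^9 mod 13 = 8

11^489 ≡ 8 (mod 13)


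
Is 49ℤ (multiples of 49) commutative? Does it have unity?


49ℤ is a commutative ring under +,× but has no multiplicative identity (1 ∉ 49ℤ); it has no zero divisors, but without unity it is not an integral domain
Commutative: Yes
Integral domain: No
Has unity: No

49ℤ (multiples of 49): Commutative=Yes, Unity=No


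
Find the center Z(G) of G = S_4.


Z(G) = {g ∈ G | gx = xg for all x ∈ G}
S_n is non-abelian for n ≥ 3; Z(S_4) is trivial

Z(S_4) = {e}


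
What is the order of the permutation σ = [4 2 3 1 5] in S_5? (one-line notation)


Cycle decomposition: (1 4)
Cycle lengths: 2
Order = lcm(2) = 2

ord(σ) = 2


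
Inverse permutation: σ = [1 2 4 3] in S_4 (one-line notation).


To find σ⁻¹, swap domain and range:
σ(1) = 1 → σ⁻¹(1) = 1
σ(2) = 2 → σ⁻¹(2) = 2
σ(3) = 4 → σ⁻¹(4) = 3
σ(4) = 3 → σ⁻¹(3) = 4

σ⁻¹ = [1 2 4 3]


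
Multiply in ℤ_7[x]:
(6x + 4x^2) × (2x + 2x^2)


Expand and collect like terms; reduce coefficients mod 7:
x^0: 0·0 = 0 ≡ 0 (mod 7)
x^1: 0·2 + 6·0 = 0 ≡ 0 (mod 7)
x^2: 0·2 + 6·2 + 4·0 = 12 ≡ 5 (mod 7)
x^3: 6·2 + 4·2 = 20 ≡ 6 (mod 7)
x^4: 4·2 = 8 ≡ 1 (mod 7)
Result: 5x^2 + 6x^3 + x^4

f · g = 5x^2 + 6x^3 + x^4


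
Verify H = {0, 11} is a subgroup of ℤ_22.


Subgroup test for H = {0, 11} in (ℤ_22, +):
(1) 0 ∈ H? Yes
(2) Closure: for all a,b ∈ H, (a+b) mod 22 ∈ H? Yes
(3) Inverses: for all a ∈ H, -a mod 22 ∈ H? Yes

Yes, H is a subgroup of ℤ_22


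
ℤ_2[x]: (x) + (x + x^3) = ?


Add coefficients mod 2:
x^0: 0 + 0 = 0 (mod 2)
x^1: 1 + 1 = 0 (mod 2)
x^2: 0 + 0 = 0 (mod 2)
x^3: 0 + 1 = 1 (mod 2)
Result: x^3

f + g = x^3


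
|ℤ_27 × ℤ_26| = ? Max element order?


|ℤ_27 × ℤ_26| = 27 × 26 = 702
Max element order = lcm(27,26) = 702
Cyclic? Yes (gcd=1)

|ℤ_27×ℤ_26| = 702, max element order = 702


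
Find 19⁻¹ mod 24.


Use the extended Euclidean algorithm to write 1 = 19·s + 24·t; then s mod 24 is the inverse.
Euclidean algorithm:
  19 = 0·24 + 19
  24 = 1·19 + 5
  19 = 3·5 + 4
  5 = 1·4 + 1
  4 = 4·1 + 0
gcd(19,24) = 1
Back-substitution gives: 19·(-5) + 24·(4) = 1
So 19⁻¹ ≡ -5 ≡ 19 (mod 24)
Check: 19 × 19 = 361 ≡ 1 (mod 24) ✓

19⁻¹ ≡ 19 (mod 24)


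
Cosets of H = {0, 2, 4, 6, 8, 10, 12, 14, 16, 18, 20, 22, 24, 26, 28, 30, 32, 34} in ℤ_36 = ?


H = {0, 2, 4, 6, 8, 10, 12, 14, 16, 18, 20, 22, 24, 26, 28, 30, 32, 34}, |H| = 18
Number of cosets = |G|/|H| = 36/18 = 2
0 + H = {0, 2, 4, 6, 8, 10, 12, 14, 16, 18, 20, 22, 24, 26, 28, 30, 32, 34}
1 + H = {1, 3, 5, 7, 9, 11, 13, 15, 17, 19, 21, 23, 25, 27, 29, 31, 33, 35}

Cosets: 0+H={0,2,4,6,8,10,12,14,16,18,20,22,24,26,28,30,32,34}; 1+H={1,3,5,7,9,11,13,15,17,19,21,23,25,27,29,31,33,35}


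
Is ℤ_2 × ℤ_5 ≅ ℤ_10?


Comparing ℤ_2 × ℤ_5 and ℤ_10:
gcd(2,5) = 1, so ℤ_2 × ℤ_5 ≅ ℤ_10 (CRT)

Yes, ℤ_2 × ℤ_5 ≅ ℤ_10


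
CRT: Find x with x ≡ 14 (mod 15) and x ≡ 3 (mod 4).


m₁ = 15, m₂ = 4, gcd = 1, so CRT applies. M = m₁·m₂ = 60
Let M₁ = M/m₁ = 4, M₂ = M/m₂ = 15
Find y₁ ≡ M₁⁻¹ (mod m₁): 4⁻¹ ≡ 4 (mod 15)
Find y₂ ≡ M₂⁻¹ (mod m₂): 15⁻¹ ≡ 3 (mod 4)
x = a₁·M₁·y₁ + a₂·M₂·y₂ = 14·4·4 + 3·15·3 = 359
Reduce mod 60: x ≡ 59
Check: 59 mod 15 = 14 ✓, 59 mod 4 = 3 ✓

x ≡ 59 (mod 60)


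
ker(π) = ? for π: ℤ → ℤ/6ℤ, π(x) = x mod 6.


Kernel = preimage of identity
ker(π) = multiples of 6 = 6ℤ

ker(π) = 6ℤ


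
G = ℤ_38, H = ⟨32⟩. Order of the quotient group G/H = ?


|⟨32⟩| = n / gcd(32, 38) = 38 / 2 = 19
H is normal (ℤ_38 is abelian).
|G/H| = |G| / |H| = 38 / 19 = 2

|G/H| = 2


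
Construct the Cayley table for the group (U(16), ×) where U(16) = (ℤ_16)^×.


Elements: {1, 3, 5, 7, 9, 11, 13, 15}
Operation: multiplication mod 16
Entry (a, b) = (a × b) mod 16

Cayley table:
   |  1 |  3 |  5 |  7 |  9 | 11 | 13 | 15
 1 |  1 |  3 |  5 |  7 |  9 | 11 | 13 | 15
 3 |  3 |  9 | 15 |  5 | 11 |  1 |  7 | 13
 5 |  5 | 15 |  9 |  3 | 13 |  7 |  1 | 11
 7 |  7 |  5 |  3 |  1 | 15 | 13 | 11 |  9
 9 |  9 | 11 | 13 | 15 |  1 |  3 |  5 |  7
11 | 11 |  1 |  7 | 13 |  3 |  9 | 15 |  5
13 | 13 |  7 |  1 | 11 |  5 | 15 |  9 |  3
15 | 15 | 13 | 11 |  9 |  7 |  5 |  3 |  1


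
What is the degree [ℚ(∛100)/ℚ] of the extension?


∛100 has minimal polynomial x³ - 100 (irreducible over ℚ since 100 is not a perfect cube)

[ℚ(∛100)/ℚ] = 3


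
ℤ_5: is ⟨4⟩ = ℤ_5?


g generates ℤ_n iff gcd(g, n) = 1
gcd(4, 5) = 1
Since gcd = 1, 4 is a generator.

Yes, 4 generates ℤ_5


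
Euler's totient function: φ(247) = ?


Factor n: 247 = 13 × 19
φ(n) = n · ∏(1 - 1/p) over distinct primes p | n
φ(247) = 247 · (1 - 1/13) · (1 - 1/19) = 216

φ(247) = 216


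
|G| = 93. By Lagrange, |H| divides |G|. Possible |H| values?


Lagrange's theorem: |H| divides |G|
|G| = 93
Divisors of 93: 1, 3, 31, 93

Possible subgroup orders: {1, 3, 31, 93}


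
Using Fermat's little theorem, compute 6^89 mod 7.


Fermat's little theorem: if p is prime and gcd(a,p)=1, then a^(p-1) ≡ 1 (mod p)
p = 7 is prime, gcd(6,7) = 1
Reduce exponent: 89 mod 6 = 5
So 6^89 ≡ 6^5 (mod 7)
6^5 mod 7 = 6

6^89 ≡ 6 (mod 7)


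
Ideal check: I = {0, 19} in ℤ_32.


Check ideal conditions for I = {0, 19} in ℤ_32:
(1) I is an additive subgroup? No
(2) For r ∈ ℤ_32 and a ∈ I: r·a ∈ I? No  [counterexample: r=2, a=19, r·a mod 32 = 6 ∉ I]

No, I is not an ideal of ℤ_32


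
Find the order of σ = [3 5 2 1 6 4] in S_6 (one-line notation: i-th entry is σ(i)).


Cycle decomposition: (1 3 2 5 6 4)
Cycle lengths: 6
Order = lcm(6) = 6

ord(σ) = 6


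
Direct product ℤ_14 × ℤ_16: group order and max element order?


|ℤ_14 × ℤ_16| = 14 × 16 = 224
Max element order = lcm(14,16) = 112
Cyclic? No (gcd=2)

|ℤ_14×ℤ_16| = 224, max element order = 112


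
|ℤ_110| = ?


ℤ_n has n elements.

|ℤ_110| = 110


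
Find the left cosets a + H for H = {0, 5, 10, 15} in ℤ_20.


H = {0, 5, 10, 15}, |H| = 4
Number of cosets = |G|/|H| = 20/4 = 5
0 + H = {0, 5, 10, 15}
1 + H = {1, 6, 11, 16}
2 + H = {2, 7, 12, 17}
3 + H = {3, 8, 13, 18}
4 + H = {4, 9, 14, 19}

Cosets: 0+H={0,5,10,15}; 1+H={1,6,11,16}; 2+H={2,7,12,17}; 3+H={3,8,13,18}; 4+H={4,9,14,19}


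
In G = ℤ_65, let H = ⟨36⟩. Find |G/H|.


|⟨36⟩| = n / gcd(36, 65) = 65 / 1 = 65
H is normal (ℤ_65 is abelian).
|G/H| = |G| / |H| = 65 / 65 = 1

|G/H| = 1


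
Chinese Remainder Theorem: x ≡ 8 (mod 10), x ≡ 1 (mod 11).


m₁ = 10, m₂ = 11, gcd = 1, so CRT applies. M = m₁·m₂ = 110
Let M₁ = M/m₁ = 11, M₂ = M/m₂ = 10
Find y₁ ≡ M₁⁻¹ (mod m₁): 11⁻¹ ≡ 1 (mod 10)
Find y₂ ≡ M₂⁻¹ (mod m₂): 10⁻¹ ≡ 10 (mod 11)
x = a₁·M₁·y₁ + a₂·M₂·y₂ = 8·11·1 + 1·10·10 = 188
Reduce mod 110: x ≡ 78
Check: 78 mod 10 = 8 ✓, 78 mod 11 = 1 ✓

x ≡ 78 (mod 110)


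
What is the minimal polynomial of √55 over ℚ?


√55 satisfies x² - 55 = 0, irreducible over ℚ since 55 is squarefree

Minimal polynomial: x² - 55


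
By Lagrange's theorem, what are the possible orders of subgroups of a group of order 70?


Lagrange's theorem: |H| divides |G|
|G| = 70
Divisors of 70: 1, 2, 5, 7, 10, 14, 35, 70

Possible subgroup orders: {1, 2, 5, 7, 10, 14, 35, 70}


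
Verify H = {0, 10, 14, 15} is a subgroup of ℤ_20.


Subgroup test for H = {0, 10, 14, 15} in (ℤ_20, +):
(1) 0 ∈ H? Yes
(2) Closure: for all a,b ∈ H, (a+b) mod 20 ∈ H? No  [counterexample: 10 + 14 = 4 ∉ H]
(3) Inverses: for all a ∈ H, -a mod 20 ∈ H? No

No, H is not a subgroup of ℤ_20


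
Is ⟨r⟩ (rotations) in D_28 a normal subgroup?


H = ⟨r⟩ (rotations) in D_28
The rotation subgroup ⟨r⟩ has index 2 in D_28, so it is normal

Yes, normal subgroup


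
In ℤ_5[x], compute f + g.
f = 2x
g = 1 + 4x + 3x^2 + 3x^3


Add coefficients mod 5:
x^0: 0 + 1 = 1 (mod 5)
x^1: 2 + 4 = 1 (mod 5)
x^2: 0 + 3 = 3 (mod 5)
x^3: 0 + 3 = 3 (mod 5)
Result: 1 + x + 3x^2 + 3x^3

f + g = 1 + x + 3x^2 + 3x^3


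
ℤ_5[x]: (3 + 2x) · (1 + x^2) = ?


Expand and collect like terms; reduce coefficients mod 5:
x^0: 3·1 = 3 ≡ 3 (mod 5)
x^1: 3·0 + 2·1 = 2 ≡ 2 (mod 5)
x^2: 3·1 + 2·0 = 3 ≡ 3 (mod 5)
x^3: 2·1 = 2 ≡ 2 (mod 5)
Result: 3 + 2x + 3x^2 + 2x^3

f · g = 3 + 2x + 3x^2 + 2x^3


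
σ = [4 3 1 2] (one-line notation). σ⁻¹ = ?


To find σ⁻¹, swap domain and range:
σ(1) = 4 → σ⁻¹(4) = 1
σ(2) = 3 → σ⁻¹(3) = 2
σ(3) = 1 → σ⁻¹(1) = 3
σ(4) = 2 → σ⁻¹(2) = 4

σ⁻¹ = [3 4 2 1]


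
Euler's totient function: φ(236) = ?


Factor n: 236 = 2^2 × 59
φ(n) = n · ∏(1 - 1/p) over distinct primes p | n
φ(236) = 236 · (1 - 1/2) · (1 - 1/59) = 116

φ(236) = 116


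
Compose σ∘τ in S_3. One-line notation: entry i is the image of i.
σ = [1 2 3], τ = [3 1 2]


σ∘τ: apply τ first, then σ
1 →τ 3 →σ 3
2 →τ 1 →σ 1
3 →τ 2 →σ 2

σ∘τ = [3 1 2]


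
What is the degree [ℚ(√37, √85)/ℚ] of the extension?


[ℚ(√37,√85):ℚ] = [ℚ(√37,√85):ℚ(√37)]·[ℚ(√37):ℚ] = 2·2 = 4

[ℚ(√37, √85)/ℚ] = 4


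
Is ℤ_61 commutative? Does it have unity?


ℤ_61 is a commutative ring with unity 1; 61 is prime, so ℤ_61 is a field (hence an integral domain)
Commutative: Yes
Integral domain: Yes
Has unity: Yes

ℤ_61: Commutative=Yes, Unity=Yes


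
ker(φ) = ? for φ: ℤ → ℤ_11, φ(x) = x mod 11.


Kernel = preimage of identity
ker(φ) = {x ∈ ℤ : x ≡ 0 (mod 11)} = 11ℤ = {0, ±11, ±22, ...}

ker(φ) = 11ℤ


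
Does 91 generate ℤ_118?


g generates ℤ_n iff gcd(g, n) = 1
gcd(91, 118) = 1
Since gcd = 1, 91 is a generator.

Yes, 91 generates ℤ_118


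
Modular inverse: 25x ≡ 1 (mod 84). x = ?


Use the extended Euclidean algorithm to write 1 = 25·s + 84·t; then s mod 84 is the inverse.
Euclidean algorithm:
  25 = 0·84 + 25
  84 = 3·25 + 9
  25 = 2·9 + 7
  9 = 1·7 + 2
  7 = 3·2 + 1
  2 = 2·1 + 0
gcd(25,84) = 1
Back-substitution gives: 25·(37) + 84·(-11) = 1
So 25⁻¹ ≡ 37 ≡ 37 (mod 84)
Check: 25 × 37 = 925 ≡ 1 (mod 84) ✓

25⁻¹ ≡ 37 (mod 84)


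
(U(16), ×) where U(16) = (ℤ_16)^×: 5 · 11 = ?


Operation: multiplication mod 16
5 · 11 = (a × b) mod 16 with a = 5, b = 11

5 · 11 = 7


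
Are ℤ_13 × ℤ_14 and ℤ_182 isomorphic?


Comparing ℤ_13 × ℤ_14 and ℤ_182:
gcd(13,14) = 1, so ℤ_13 × ℤ_14 ≅ ℤ_182 (CRT)

Yes, ℤ_13 × ℤ_14 ≅ ℤ_182


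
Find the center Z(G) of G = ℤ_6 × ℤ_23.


Z(G) = {g ∈ G | gx = xg for all x ∈ G}
Direct product of abelian groups is abelian, so Z(G) = G

Z(ℤ_6 × ℤ_23) = ℤ_6 × ℤ_23


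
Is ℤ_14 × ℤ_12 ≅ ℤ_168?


Comparing ℤ_14 × ℤ_12 and ℤ_168:
gcd(14,12) = 2 ≠ 1. Max element order in ℤ_14×ℤ_12 is lcm(14,12) = 84 < 168, so it has no element of order 168

No, ℤ_14 × ℤ_12 ≇ ℤ_168


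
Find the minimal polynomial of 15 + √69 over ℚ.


Let α = 15 + √69. Then α - 15 = √69, so (α - 15)² = 69, giving α² - 30α + 156 = 0. Degree 2 and α ∉ ℚ, so this is the minimal polynomial.

Minimal polynomial: x² - 30x + 156


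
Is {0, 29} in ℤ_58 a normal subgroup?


H = {0, 29} in ℤ_58
ℤ_58 is abelian; every subgroup of an abelian group is normal

Yes, normal subgroup


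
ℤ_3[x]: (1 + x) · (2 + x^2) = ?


Expand and collect like terms; reduce coefficients mod 3:
x^0: 1·2 = 2 ≡ 2 (mod 3)
x^1: 1·0 + 1·2 = 2 ≡ 2 (mod 3)
x^2: 1·1 + 1·0 = 1 ≡ 1 (mod 3)
x^3: 1·1 = 1 ≡ 1 (mod 3)
Result: 2 + 2x + x^2 + x^3

f · g = 2 + 2x + x^2 + x^3


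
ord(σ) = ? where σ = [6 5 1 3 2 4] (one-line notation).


Cycle decomposition: (1 6 4 3) (2 5)
Cycle lengths: 4, 2
Order = lcm(4, 2) = 4

ord(σ) = 4


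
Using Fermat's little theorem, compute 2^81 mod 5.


Fermat's little theorem: if p is prime and gcd(a,p)=1, then a^(p-1) ≡ 1 (mod p)
p = 5 is prime, gcd(2,5) = 1
Reduce exponent: 81 mod 4 = 1
So 2^81 ≡ 2^1 (mod 5)
2^1 mod 5 = 2

2^81 ≡ 2 (mod 5)


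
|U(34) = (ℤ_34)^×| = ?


U(n) is the group of units mod n; |U(n)| = φ(n)
|U(34)| = φ(34) = 16

|U(34) = (ℤ_34)^×| = 16


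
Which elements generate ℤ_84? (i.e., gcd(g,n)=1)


g generates ℤ_n iff gcd(g,n) = 1
Prime factors of 84: 2, 3, 7
Generators are g ∈ {1,...,83} not divisible by any of these primes.
Generators: {1, 5, 11, 13, 17, 19, 23, 25, 29, 31, 37, 41, 43, 47, 53, 55, 59, 61, 65, 67, 71, 73, 79, 83}
Number of generators = φ(84) = 24

Generators of ℤ_84 = {1, 5, 11, 13, 17, 19, 23, 25, 29, 31, 37, 41, 43, 47, 53, 55, 59, 61, 65, 67, 71, 73, 79, 83}


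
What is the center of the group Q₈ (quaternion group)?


Z(G) = {g ∈ G | gx = xg for all x ∈ G}
In Q₈ = {±1, ±i, ±j, ±k}, only ±1 commute with every element

Z(Q₈ (quaternion group)) = {1, -1}


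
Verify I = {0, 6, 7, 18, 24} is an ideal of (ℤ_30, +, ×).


Check ideal conditions for I = {0, 6, 7, 18, 24} in ℤ_30:
(1) I is an additive subgroup? No
(2) For r ∈ ℤ_30 and a ∈ I: r·a ∈ I? No  [counterexample: r=2, a=6, r·a mod 30 = 12 ∉ I]

No, I is not an ideal of ℤ_30


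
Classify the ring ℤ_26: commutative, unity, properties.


ℤ_26 is a commutative ring with unity 1; 26 = 2×13 is composite, so 2·13 ≡ 0 gives zero divisors (not an integral domain)
Commutative: Yes
Integral domain: No
Has unity: Yes

ℤ_26: Commutative=Yes, Unity=Yes


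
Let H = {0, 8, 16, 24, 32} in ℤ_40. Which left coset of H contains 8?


8 + H = {8 + h (mod 40) : h ∈ H}
8+0=8, 8+8=16, 8+16=24, 8+24=32, 8+32=0
8 + H = {0, 8, 16, 24, 32} = 0 + H

8 + H = {0, 8, 16, 24, 32}


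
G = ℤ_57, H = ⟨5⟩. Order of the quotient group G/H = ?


|⟨5⟩| = n / gcd(5, 57) = 57 / 1 = 57
H is normal (ℤ_57 is abelian).
|G/H| = |G| / |H| = 57 / 57 = 1

|G/H| = 1


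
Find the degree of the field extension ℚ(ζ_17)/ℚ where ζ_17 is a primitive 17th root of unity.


[ℚ(ζ_n):ℚ] = deg Φ_n(x) = φ(n). Here φ(17) = 16

[ℚ(ζ_17)/ℚ where ζ_17 is a primitive 17th root of unity] = 16


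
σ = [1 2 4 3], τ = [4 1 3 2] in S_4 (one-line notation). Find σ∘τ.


σ∘τ: apply τ first, then σ
1 →τ 4 →σ 3
2 →τ 1 →σ 1
3 →τ 3 →σ 4
4 →τ 2 →σ 2

σ∘τ = [3 1 4 2]


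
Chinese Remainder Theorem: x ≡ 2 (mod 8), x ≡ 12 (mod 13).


m₁ = 8, m₂ = 13, gcd = 1, so CRT applies. M = m₁·m₂ = 104
Let M₁ = M/m₁ = 13, M₂ = M/m₂ = 8
Find y₁ ≡ M₁⁻¹ (mod m₁): 13⁻¹ ≡ 5 (mod 8)
Find y₂ ≡ M₂⁻¹ (mod m₂): 8⁻¹ ≡ 5 (mod 13)
x = a₁·M₁·y₁ + a₂·M₂·y₂ = 2·13·5 + 12·8·5 = 610
Reduce mod 104: x ≡ 90
Check: 90 mod 8 = 2 ✓, 90 mod 13 = 12 ✓

x ≡ 90 (mod 104)


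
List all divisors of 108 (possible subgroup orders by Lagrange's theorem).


Lagrange's theorem: |H| divides |G|
|G| = 108
Divisors of 108: 1, 2, 3, 4, 6, 9, 12, 18, 27, 36, 54, 108

Possible subgroup orders: {1, 2, 3, 4, 6, 9, 12, 18, 27, 36, 54, 108}


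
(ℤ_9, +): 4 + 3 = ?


Operation: addition mod 9
4 + 3 = (a + b) mod 9 with a = 4, b = 3

4 + 3 = 7


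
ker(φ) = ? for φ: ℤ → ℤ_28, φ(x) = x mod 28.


Kernel = preimage of identity
ker(φ) = {x ∈ ℤ : x ≡ 0 (mod 28)} = 28ℤ = {0, ±28, ±56, ...}

ker(φ) = 28ℤ


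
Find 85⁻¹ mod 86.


Use the extended Euclidean algorithm to write 1 = 85·s + 86·t; then s mod 86 is the inverse.
Euclidean algorithm:
  85 = 0·86 + 85
  86 = 1·85 + 1
  85 = 85·1 + 0
gcd(85,86) = 1
Back-substitution gives: 85·(-1) + 86·(1) = 1
So 85⁻¹ ≡ -1 ≡ 85 (mod 86)
Check: 85 × 85 = 7225 ≡ 1 (mod 86) ✓

85⁻¹ ≡ 85 (mod 86)
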